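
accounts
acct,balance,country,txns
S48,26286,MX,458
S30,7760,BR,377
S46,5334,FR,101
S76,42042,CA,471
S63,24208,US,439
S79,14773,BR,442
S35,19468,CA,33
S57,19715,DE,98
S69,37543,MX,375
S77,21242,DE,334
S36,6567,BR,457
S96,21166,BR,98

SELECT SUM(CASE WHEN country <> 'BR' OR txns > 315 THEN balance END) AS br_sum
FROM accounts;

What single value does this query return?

acct=S48: ✓ → 26286
acct=S30: ✓ → 7760
acct=S46: ✓ → 5334
acct=S76: ✓ → 42042
acct=S63: ✓ → 24208
acct=S79: ✓ → 14773
acct=S35: ✓ → 19468
acct=S57: ✓ → 19715
acct=S69: ✓ → 37543
acct=S77: ✓ → 21242
acct=S36: ✓ → 6567
acct=S96: ✗
br_sum = 26286 + 7760 + 5334 + 42042 + 24208 + 14773 + 19468 + 19715 + 37543 + 21242 + 6567 = 224938

224938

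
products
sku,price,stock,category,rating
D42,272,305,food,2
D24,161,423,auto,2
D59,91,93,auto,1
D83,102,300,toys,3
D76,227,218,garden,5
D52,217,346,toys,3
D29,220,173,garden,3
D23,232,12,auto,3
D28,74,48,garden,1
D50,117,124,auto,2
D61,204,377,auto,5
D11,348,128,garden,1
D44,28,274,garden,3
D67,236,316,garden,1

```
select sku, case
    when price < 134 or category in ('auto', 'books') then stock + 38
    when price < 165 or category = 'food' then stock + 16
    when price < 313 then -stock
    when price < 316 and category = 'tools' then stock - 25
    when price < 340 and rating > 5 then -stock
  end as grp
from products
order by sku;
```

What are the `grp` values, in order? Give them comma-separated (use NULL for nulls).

NULL, 50, 461, 86, -173, 321, 312, 162, -346, 131, 415, -316, -218, 338

sku=D11: (no match → NULL) → NULL
sku=D23: price < 134 or category in ('auto', 'books') → 50
sku=D24: price < 134 or category in ('auto', 'books') → 461
sku=D28: price < 134 or category in ('auto', 'books') → 86
sku=D29: price < 313 → -173
sku=D42: price < 165 or category = 'food' → 321
sku=D44: price < 134 or category in ('auto', 'books') → 312
sku=D50: price < 134 or category in ('auto', 'books') → 162
sku=D52: price < 313 → -346
sku=D59: price < 134 or category in ('auto', 'books') → 131
sku=D61: price < 134 or category in ('auto', 'books') → 415
sku=D67: price < 313 → -316
sku=D76: price < 313 → -218
sku=D83: price < 134 or category in ('auto', 'books') → 338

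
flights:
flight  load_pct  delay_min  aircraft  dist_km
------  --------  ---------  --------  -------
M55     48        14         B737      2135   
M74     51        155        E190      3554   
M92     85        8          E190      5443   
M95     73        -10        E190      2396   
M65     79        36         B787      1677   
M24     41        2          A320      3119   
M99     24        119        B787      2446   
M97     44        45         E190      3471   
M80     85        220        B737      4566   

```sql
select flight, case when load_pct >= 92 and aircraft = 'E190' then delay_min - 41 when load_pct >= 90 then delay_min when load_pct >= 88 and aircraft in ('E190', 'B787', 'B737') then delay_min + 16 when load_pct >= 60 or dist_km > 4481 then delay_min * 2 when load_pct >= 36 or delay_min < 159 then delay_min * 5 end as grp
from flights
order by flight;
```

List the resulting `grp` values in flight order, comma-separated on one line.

10, 70, 72, 775, 440, 16, -20, 225, 595

flight=M24: load_pct >= 36 or delay_min < 159 → 10
flight=M55: load_pct >= 36 or delay_min < 159 → 70
flight=M65: load_pct >= 60 or dist_km > 4481 → 72
flight=M74: load_pct >= 36 or delay_min < 159 → 775
flight=M80: load_pct >= 60 or dist_km > 4481 → 440
flight=M92: load_pct >= 60 or dist_km > 4481 → 16
flight=M95: load_pct >= 60 or dist_km > 4481 → -20
flight=M97: load_pct >= 36 or delay_min < 159 → 225
flight=M99: load_pct >= 36 or delay_min < 159 → 595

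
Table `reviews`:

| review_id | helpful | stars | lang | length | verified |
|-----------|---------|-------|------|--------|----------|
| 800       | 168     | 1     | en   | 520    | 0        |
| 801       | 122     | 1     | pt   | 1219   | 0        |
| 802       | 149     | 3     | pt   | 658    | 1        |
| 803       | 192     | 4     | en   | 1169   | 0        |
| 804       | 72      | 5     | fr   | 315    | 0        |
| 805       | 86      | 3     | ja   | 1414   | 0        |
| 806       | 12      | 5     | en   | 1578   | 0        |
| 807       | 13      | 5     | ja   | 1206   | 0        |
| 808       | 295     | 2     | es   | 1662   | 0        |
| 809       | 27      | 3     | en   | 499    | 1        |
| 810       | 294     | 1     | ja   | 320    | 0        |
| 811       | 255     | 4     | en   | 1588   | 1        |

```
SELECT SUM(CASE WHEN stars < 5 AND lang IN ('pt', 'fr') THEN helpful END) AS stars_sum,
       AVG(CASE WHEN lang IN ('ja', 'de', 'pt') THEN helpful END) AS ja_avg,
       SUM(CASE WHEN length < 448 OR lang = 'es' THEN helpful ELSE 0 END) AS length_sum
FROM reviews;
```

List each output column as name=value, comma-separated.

[stars_sum: stars < 5 AND lang IN ('pt', 'fr')]
review_id=800: ✗
review_id=801: ✓ → 122
review_id=802: ✓ → 149
review_id=803: ✗
review_id=804: ✗
review_id=805: ✗
review_id=806: ✗
review_id=807: ✗
review_id=808: ✗
review_id=809: ✗
review_id=810: ✗
review_id=811: ✗
stars_sum = 122 + 149 = 271
—
[ja_avg: lang IN ('ja', 'de', 'pt')]
review_id=800: ✗
review_id=801: ✓ → 122
review_id=802: ✓ → 149
review_id=803: ✗
review_id=804: ✗
review_id=805: ✓ → 86
review_id=806: ✗
review_id=807: ✓ → 13
review_id=808: ✗
review_id=809: ✗
review_id=810: ✓ → 294
review_id=811: ✗
ja_avg = (122 + 149 + 86 + 13 + 294) / 5 = 132.8
—
[length_sum: length < 448 OR lang = 'es']
review_id=800: ✗
review_id=801: ✗
review_id=802: ✗
review_id=803: ✗
review_id=804: ✓ → 72
review_id=805: ✗
review_id=806: ✗
review_id=807: ✗
review_id=808: ✓ → 295
review_id=809: ✗
review_id=810: ✓ → 294
review_id=811: ✗
length_sum = 72 + 295 + 294 = 661

stars_sum=271, ja_avg=132.8, length_sum=661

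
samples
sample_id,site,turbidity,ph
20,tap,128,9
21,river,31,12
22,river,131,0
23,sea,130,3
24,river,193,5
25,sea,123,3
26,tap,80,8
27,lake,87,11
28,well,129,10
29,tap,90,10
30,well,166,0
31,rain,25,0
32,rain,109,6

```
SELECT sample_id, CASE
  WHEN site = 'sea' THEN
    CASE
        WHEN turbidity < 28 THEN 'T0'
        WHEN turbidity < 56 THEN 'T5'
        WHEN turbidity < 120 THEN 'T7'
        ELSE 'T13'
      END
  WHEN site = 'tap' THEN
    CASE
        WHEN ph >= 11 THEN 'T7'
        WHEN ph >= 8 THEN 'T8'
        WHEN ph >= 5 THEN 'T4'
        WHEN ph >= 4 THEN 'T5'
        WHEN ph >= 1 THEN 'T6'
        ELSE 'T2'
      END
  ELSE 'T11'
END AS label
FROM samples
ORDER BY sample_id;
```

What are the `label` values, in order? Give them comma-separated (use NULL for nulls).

sample_id=20: site='tap' → inner[ph >= 8] → T8
sample_id=21: site='river' → outer ELSE → T11
sample_id=22: site='river' → outer ELSE → T11
sample_id=23: site='sea' → inner[ELSE] → T13
sample_id=24: site='river' → outer ELSE → T11
sample_id=25: site='sea' → inner[ELSE] → T13
sample_id=26: site='tap' → inner[ph >= 8] → T8
sample_id=27: site='lake' → outer ELSE → T11
sample_id=28: site='well' → outer ELSE → T11
sample_id=29: site='tap' → inner[ph >= 8] → T8
sample_id=30: site='well' → outer ELSE → T11
sample_id=31: site='rain' → outer ELSE → T11
sample_id=32: site='rain' → outer ELSE → T11

T8, T11, T11, T13, T11, T13, T8, T11, T11, T8, T11, T11, T11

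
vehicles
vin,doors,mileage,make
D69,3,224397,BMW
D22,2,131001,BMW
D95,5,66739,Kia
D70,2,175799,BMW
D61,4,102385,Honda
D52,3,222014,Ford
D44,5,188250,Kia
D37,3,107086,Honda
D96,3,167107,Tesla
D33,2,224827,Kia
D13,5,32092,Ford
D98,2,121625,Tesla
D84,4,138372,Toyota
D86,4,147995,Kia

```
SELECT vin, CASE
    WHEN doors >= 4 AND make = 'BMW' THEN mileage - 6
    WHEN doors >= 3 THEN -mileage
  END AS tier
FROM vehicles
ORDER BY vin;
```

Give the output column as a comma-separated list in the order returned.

-32092, NULL, NULL, -107086, -188250, -222014, -102385, -224397, NULL, -138372, -147995, -66739, -167107, NULL

vin=D13: doors >= 3 → -32092
vin=D22: (no match → NULL) → NULL
vin=D33: (no match → NULL) → NULL
vin=D37: doors >= 3 → -107086
vin=D44: doors >= 3 → -188250
vin=D52: doors >= 3 → -222014
vin=D61: doors >= 3 → -102385
vin=D69: doors >= 3 → -224397
vin=D70: (no match → NULL) → NULL
vin=D84: doors >= 3 → -138372
vin=D86: doors >= 3 → -147995
vin=D95: doors >= 3 → -66739
vin=D96: doors >= 3 → -167107
vin=D98: (no match → NULL) → NULL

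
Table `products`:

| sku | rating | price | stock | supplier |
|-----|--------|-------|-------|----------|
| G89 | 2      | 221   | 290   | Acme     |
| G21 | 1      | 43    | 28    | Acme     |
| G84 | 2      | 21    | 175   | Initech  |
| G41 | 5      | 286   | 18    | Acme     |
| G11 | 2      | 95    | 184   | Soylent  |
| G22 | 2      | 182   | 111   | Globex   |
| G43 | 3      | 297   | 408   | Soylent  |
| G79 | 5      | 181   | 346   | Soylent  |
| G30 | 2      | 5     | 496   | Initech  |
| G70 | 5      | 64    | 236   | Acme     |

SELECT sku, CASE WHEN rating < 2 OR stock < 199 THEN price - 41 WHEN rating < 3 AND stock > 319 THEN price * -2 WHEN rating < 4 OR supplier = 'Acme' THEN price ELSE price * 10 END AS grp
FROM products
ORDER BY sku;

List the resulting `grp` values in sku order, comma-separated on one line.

sku=G11: rating < 2 OR stock < 199 → 54
sku=G21: rating < 2 OR stock < 199 → 2
sku=G22: rating < 2 OR stock < 199 → 141
sku=G30: rating < 3 AND stock > 319 → -10
sku=G41: rating < 2 OR stock < 199 → 245
sku=G43: rating < 4 OR supplier = 'Acme' → 297
sku=G70: rating < 4 OR supplier = 'Acme' → 64
sku=G79: ELSE → 1810
sku=G84: rating < 2 OR stock < 199 → -20
sku=G89: rating < 4 OR supplier = 'Acme' → 221

54, 2, 141, -10, 245, 297, 64, 1810, -20, 221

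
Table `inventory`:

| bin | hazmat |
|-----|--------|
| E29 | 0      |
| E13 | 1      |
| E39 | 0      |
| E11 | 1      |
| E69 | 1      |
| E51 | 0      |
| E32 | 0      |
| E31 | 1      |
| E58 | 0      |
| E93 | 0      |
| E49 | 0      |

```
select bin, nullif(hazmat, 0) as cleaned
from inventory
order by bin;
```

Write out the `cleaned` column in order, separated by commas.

1, 1, NULL, 1, NULL, NULL, NULL, NULL, NULL, 1, NULL

bin=E11: hazmat=1 vs 0: differ → 1
bin=E13: hazmat=1 vs 0: differ → 1
bin=E29: hazmat=0 vs 0: equal → NULL
bin=E31: hazmat=1 vs 0: differ → 1
bin=E32: hazmat=0 vs 0: equal → NULL
bin=E39: hazmat=0 vs 0: equal → NULL
bin=E49: hazmat=0 vs 0: equal → NULL
bin=E51: hazmat=0 vs 0: equal → NULL
bin=E58: hazmat=0 vs 0: equal → NULL
bin=E69: hazmat=1 vs 0: differ → 1
bin=E93: hazmat=0 vs 0: equal → NULL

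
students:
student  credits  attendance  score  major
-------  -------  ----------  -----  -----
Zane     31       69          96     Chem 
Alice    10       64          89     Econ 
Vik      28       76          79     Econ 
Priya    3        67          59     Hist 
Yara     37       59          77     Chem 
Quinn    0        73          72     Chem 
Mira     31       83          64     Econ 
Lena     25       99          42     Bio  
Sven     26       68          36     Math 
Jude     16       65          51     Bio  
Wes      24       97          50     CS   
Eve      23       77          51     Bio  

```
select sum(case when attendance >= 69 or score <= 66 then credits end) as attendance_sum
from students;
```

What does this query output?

student=Zane: ✓ → 31
student=Alice: ✗
student=Vik: ✓ → 28
student=Priya: ✓ → 3
student=Yara: ✗
student=Quinn: ✓ → 0
student=Mira: ✓ → 31
student=Lena: ✓ → 25
student=Sven: ✓ → 26
student=Jude: ✓ → 16
student=Wes: ✓ → 24
student=Eve: ✓ → 23
attendance_sum = 31 + 28 + 3 + 31 + 25 + 26 + 16 + 24 + 23 = 207

207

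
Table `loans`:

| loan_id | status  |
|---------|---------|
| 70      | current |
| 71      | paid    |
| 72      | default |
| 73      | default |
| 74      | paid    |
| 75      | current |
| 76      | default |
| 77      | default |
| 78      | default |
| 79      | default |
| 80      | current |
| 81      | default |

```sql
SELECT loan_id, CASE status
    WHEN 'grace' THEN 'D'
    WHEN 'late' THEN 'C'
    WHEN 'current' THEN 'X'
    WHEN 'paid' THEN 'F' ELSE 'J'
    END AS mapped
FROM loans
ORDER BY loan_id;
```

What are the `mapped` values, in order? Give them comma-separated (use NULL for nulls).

X, F, J, J, F, X, J, J, J, J, X, J

loan_id=70: status='current' → X
loan_id=71: status='paid' → F
loan_id=72: ELSE → J
loan_id=73: ELSE → J
loan_id=74: status='paid' → F
loan_id=75: status='current' → X
loan_id=76: ELSE → J
loan_id=77: ELSE → J
loan_id=78: ELSE → J
loan_id=79: ELSE → J
loan_id=80: status='current' → X
loan_id=81: ELSE → J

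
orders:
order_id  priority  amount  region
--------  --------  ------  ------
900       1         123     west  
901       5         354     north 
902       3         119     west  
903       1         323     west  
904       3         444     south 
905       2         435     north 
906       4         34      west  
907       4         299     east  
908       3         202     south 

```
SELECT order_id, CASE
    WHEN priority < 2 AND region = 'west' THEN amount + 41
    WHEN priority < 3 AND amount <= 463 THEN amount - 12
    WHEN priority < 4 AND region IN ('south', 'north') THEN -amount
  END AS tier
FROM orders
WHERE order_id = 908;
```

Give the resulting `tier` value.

order_id = 908: priority=3, amount=202, region=south.
priority < 2 AND region = 'west' → false
priority < 3 AND amount <= 463 → false
priority < 4 AND region IN ('south', 'north') → true → -202

-202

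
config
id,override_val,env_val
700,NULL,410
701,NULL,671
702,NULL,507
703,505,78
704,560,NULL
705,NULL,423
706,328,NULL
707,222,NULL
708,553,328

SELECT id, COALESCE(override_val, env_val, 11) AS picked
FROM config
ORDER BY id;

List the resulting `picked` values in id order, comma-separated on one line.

410, 671, 507, 505, 560, 423, 328, 222, 553

id=700: override_val=NULL, env_val=410 → 410
id=701: override_val=NULL, env_val=671 → 671
id=702: override_val=NULL, env_val=507 → 507
id=703: override_val=505 → 505
id=704: override_val=560 → 560
id=705: override_val=NULL, env_val=423 → 423
id=706: override_val=328 → 328
id=707: override_val=222 → 222
id=708: override_val=553 → 553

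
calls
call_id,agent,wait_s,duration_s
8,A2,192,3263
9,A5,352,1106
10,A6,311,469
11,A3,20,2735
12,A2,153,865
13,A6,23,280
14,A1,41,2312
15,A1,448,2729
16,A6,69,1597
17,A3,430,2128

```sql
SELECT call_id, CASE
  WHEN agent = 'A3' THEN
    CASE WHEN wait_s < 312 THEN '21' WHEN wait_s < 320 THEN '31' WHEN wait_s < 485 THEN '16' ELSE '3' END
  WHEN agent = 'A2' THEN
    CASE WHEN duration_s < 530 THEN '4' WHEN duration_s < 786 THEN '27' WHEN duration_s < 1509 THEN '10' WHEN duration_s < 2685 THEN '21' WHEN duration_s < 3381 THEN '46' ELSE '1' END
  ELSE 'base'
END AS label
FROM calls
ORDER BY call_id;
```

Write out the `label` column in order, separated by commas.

call_id=8: agent='A2' → inner[duration_s < 3381] → 46
call_id=9: agent='A5' → outer ELSE → base
call_id=10: agent='A6' → outer ELSE → base
call_id=11: agent='A3' → inner[wait_s < 312] → 21
call_id=12: agent='A2' → inner[duration_s < 1509] → 10
call_id=13: agent='A6' → outer ELSE → base
call_id=14: agent='A1' → outer ELSE → base
call_id=15: agent='A1' → outer ELSE → base
call_id=16: agent='A6' → outer ELSE → base
call_id=17: agent='A3' → inner[wait_s < 485] → 16

46, base, base, 21, 10, base, base, base, base, 16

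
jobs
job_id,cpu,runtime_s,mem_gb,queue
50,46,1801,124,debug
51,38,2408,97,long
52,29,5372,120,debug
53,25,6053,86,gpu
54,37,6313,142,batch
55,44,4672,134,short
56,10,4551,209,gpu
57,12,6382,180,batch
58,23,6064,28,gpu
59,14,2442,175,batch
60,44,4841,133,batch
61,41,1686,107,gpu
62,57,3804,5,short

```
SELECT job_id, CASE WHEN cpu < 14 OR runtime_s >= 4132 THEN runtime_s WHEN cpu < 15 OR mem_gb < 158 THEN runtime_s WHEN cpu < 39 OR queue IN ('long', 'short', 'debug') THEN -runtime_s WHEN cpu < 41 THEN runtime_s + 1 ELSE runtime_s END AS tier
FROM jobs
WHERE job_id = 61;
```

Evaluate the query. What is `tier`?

job_id = 61: cpu=41, runtime_s=1686, mem_gb=107, queue=gpu.
cpu < 14 OR runtime_s >= 4132 → false
cpu < 15 OR mem_gb < 158 → true → 1686

1686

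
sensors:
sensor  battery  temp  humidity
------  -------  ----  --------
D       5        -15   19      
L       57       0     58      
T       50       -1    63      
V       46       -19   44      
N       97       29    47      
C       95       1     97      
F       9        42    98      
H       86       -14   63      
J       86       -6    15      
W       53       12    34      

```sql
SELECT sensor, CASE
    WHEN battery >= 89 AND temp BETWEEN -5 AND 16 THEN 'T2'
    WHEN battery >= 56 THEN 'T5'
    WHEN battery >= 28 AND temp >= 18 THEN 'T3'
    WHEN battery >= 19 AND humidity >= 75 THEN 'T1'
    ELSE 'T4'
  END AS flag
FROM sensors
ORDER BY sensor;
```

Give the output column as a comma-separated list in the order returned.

sensor=C: battery >= 89 AND temp BETWEEN -5 AND 16 → T2
sensor=D: ELSE → T4
sensor=F: ELSE → T4
sensor=H: battery >= 56 → T5
sensor=J: battery >= 56 → T5
sensor=L: battery >= 56 → T5
sensor=N: battery >= 56 → T5
sensor=T: ELSE → T4
sensor=V: ELSE → T4
sensor=W: ELSE → T4

T2, T4, T4, T5, T5, T5, T5, T4, T4, T4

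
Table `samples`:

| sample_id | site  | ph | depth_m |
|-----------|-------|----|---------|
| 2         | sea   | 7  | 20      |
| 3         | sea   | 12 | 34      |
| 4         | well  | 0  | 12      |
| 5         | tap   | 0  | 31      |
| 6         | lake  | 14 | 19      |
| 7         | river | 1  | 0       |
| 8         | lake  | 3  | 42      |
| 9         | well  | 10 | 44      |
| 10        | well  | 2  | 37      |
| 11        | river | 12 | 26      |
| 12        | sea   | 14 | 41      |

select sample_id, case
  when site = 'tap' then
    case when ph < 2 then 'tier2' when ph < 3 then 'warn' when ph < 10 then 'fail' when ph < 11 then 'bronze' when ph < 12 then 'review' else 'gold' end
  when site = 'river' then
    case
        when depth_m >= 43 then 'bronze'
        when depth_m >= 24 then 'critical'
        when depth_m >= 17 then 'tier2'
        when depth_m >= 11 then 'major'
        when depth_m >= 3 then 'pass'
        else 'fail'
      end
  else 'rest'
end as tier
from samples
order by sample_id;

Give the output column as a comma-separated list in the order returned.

rest, rest, rest, tier2, rest, fail, rest, rest, rest, critical, rest

sample_id=2: site='sea' → outer ELSE → rest
sample_id=3: site='sea' → outer ELSE → rest
sample_id=4: site='well' → outer ELSE → rest
sample_id=5: site='tap' → inner[ph < 2] → tier2
sample_id=6: site='lake' → outer ELSE → rest
sample_id=7: site='river' → inner[ELSE] → fail
sample_id=8: site='lake' → outer ELSE → rest
sample_id=9: site='well' → outer ELSE → rest
sample_id=10: site='well' → outer ELSE → rest
sample_id=11: site='river' → inner[depth_m >= 24] → critical
sample_id=12: site='sea' → outer ELSE → rest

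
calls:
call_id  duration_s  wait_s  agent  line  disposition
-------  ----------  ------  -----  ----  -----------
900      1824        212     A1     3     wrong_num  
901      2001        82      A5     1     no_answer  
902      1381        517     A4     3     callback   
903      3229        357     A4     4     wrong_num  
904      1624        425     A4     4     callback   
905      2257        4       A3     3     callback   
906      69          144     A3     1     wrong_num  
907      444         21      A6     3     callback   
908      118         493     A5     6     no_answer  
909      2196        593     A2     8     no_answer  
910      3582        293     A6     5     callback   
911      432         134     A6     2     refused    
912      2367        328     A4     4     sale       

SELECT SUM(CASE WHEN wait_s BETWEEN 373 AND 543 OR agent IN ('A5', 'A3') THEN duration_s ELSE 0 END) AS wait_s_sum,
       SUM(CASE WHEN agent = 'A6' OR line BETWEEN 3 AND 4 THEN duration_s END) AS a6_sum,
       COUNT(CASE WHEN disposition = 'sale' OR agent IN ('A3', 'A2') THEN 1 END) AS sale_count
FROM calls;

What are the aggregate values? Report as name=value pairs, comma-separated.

[wait_s_sum: wait_s BETWEEN 373 AND 543 OR agent IN ('A5', 'A3')]
call_id=900: ✗
call_id=901: ✓ → 2001
call_id=902: ✓ → 1381
call_id=903: ✗
call_id=904: ✓ → 1624
call_id=905: ✓ → 2257
call_id=906: ✓ → 69
call_id=907: ✗
call_id=908: ✓ → 118
call_id=909: ✗
call_id=910: ✗
call_id=911: ✗
call_id=912: ✗
wait_s_sum = 2001 + 1381 + 1624 + 2257 + 69 + 118 = 7450
—
[a6_sum: agent = 'A6' OR line BETWEEN 3 AND 4]
call_id=900: ✓ → 1824
call_id=901: ✗
call_id=902: ✓ → 1381
call_id=903: ✓ → 3229
call_id=904: ✓ → 1624
call_id=905: ✓ → 2257
call_id=906: ✗
call_id=907: ✓ → 444
call_id=908: ✗
call_id=909: ✗
call_id=910: ✓ → 3582
call_id=911: ✓ → 432
call_id=912: ✓ → 2367
a6_sum = 1824 + 1381 + 3229 + 1624 + 2257 + 444 + 3582 + 432 + 2367 = 17140
—
[sale_count: disposition = 'sale' OR agent IN ('A3', 'A2')]
call_id=900: ✗
call_id=901: ✗
call_id=902: ✗
call_id=903: ✗
call_id=904: ✗
call_id=905: ✓ → 1
call_id=906: ✓ → 1
call_id=907: ✗
call_id=908: ✗
call_id=909: ✓ → 1
call_id=910: ✗
call_id=911: ✗
call_id=912: ✓ → 1
sale_count = COUNT(1, 1, 1, 1) = 4

wait_s_sum=7450, a6_sum=17140, sale_count=4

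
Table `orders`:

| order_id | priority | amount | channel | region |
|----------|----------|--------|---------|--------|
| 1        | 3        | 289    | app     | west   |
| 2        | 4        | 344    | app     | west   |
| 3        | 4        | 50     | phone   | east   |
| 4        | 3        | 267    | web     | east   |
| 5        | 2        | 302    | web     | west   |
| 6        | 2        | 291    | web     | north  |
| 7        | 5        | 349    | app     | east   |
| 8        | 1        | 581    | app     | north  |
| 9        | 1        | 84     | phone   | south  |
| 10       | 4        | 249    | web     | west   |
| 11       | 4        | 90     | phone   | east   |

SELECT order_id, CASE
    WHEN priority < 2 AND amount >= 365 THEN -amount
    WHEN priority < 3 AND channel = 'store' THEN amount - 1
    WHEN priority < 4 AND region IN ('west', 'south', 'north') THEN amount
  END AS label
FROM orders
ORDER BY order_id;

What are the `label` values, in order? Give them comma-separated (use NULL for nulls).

289, NULL, NULL, NULL, 302, 291, NULL, -581, 84, NULL, NULL

order_id=1: priority < 4 AND region IN ('west', 'south', 'north') → 289
order_id=2: (no match → NULL) → NULL
order_id=3: (no match → NULL) → NULL
order_id=4: (no match → NULL) → NULL
order_id=5: priority < 4 AND region IN ('west', 'south', 'north') → 302
order_id=6: priority < 4 AND region IN ('west', 'south', 'north') → 291
order_id=7: (no match → NULL) → NULL
order_id=8: priority < 2 AND amount >= 365 → -581
order_id=9: priority < 4 AND region IN ('west', 'south', 'north') → 84
order_id=10: (no match → NULL) → NULL
order_id=11: (no match → NULL) → NULL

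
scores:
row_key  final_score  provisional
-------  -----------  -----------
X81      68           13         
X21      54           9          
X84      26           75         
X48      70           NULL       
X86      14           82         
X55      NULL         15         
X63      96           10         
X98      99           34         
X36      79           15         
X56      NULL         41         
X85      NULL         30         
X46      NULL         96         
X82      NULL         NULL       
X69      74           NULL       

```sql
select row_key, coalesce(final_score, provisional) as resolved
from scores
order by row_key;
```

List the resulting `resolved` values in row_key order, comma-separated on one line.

54, 79, 96, 70, 15, 41, 96, 74, 68, NULL, 26, 30, 14, 99

row_key=X21: final_score=54 → 54
row_key=X36: final_score=79 → 79
row_key=X46: final_score=NULL, provisional=96 → 96
row_key=X48: final_score=70 → 70
row_key=X55: final_score=NULL, provisional=15 → 15
row_key=X56: final_score=NULL, provisional=41 → 41
row_key=X63: final_score=96 → 96
row_key=X69: final_score=74 → 74
row_key=X81: final_score=68 → 68
row_key=X82: final_score=NULL, provisional=NULL (all NULL) → NULL
row_key=X84: final_score=26 → 26
row_key=X85: final_score=NULL, provisional=30 → 30
row_key=X86: final_score=14 → 14
row_key=X98: final_score=99 → 99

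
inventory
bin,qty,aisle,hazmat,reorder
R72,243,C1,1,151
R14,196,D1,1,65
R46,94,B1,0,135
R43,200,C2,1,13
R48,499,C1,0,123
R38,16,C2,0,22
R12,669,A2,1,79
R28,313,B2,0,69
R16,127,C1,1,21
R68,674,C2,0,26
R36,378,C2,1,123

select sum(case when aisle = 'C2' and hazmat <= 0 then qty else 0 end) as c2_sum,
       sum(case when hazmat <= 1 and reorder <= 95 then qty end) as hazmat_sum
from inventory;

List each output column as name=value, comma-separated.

[c2_sum: aisle = 'C2' and hazmat <= 0]
bin=R72: ✗
bin=R14: ✗
bin=R46: ✗
bin=R43: ✗
bin=R48: ✗
bin=R38: ✓ → 16
bin=R12: ✗
bin=R28: ✗
bin=R16: ✗
bin=R68: ✓ → 674
bin=R36: ✗
c2_sum = 16 + 674 = 690
—
[hazmat_sum: hazmat <= 1 and reorder <= 95]
bin=R72: ✗
bin=R14: ✓ → 196
bin=R46: ✗
bin=R43: ✓ → 200
bin=R48: ✗
bin=R38: ✓ → 16
bin=R12: ✓ → 669
bin=R28: ✓ → 313
bin=R16: ✓ → 127
bin=R68: ✓ → 674
bin=R36: ✗
hazmat_sum = 196 + 200 + 16 + 669 + 313 + 127 + 674 = 2195

c2_sum=690, hazmat_sum=2195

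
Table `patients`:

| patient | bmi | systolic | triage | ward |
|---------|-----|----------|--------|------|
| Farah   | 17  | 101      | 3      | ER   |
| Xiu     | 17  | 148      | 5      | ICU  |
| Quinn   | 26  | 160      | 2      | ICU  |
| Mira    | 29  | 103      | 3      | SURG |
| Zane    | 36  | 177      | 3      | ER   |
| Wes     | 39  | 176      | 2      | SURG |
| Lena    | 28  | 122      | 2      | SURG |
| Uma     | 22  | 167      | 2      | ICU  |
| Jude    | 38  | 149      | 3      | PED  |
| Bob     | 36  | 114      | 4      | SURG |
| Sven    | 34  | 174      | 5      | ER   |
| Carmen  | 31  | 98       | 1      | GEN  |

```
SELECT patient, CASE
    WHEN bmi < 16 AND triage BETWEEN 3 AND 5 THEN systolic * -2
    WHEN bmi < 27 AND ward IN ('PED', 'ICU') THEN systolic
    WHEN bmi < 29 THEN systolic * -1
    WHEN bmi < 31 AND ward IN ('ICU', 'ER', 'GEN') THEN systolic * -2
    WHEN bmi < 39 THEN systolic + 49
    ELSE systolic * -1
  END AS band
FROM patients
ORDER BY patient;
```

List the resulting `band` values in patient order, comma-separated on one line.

patient=Bob: bmi < 39 → 163
patient=Carmen: bmi < 39 → 147
patient=Farah: bmi < 29 → -101
patient=Jude: bmi < 39 → 198
patient=Lena: bmi < 29 → -122
patient=Mira: bmi < 39 → 152
patient=Quinn: bmi < 27 AND ward IN ('PED', 'ICU') → 160
patient=Sven: bmi < 39 → 223
patient=Uma: bmi < 27 AND ward IN ('PED', 'ICU') → 167
patient=Wes: ELSE → -176
patient=Xiu: bmi < 27 AND ward IN ('PED', 'ICU') → 148
patient=Zane: bmi < 39 → 226

163, 147, -101, 198, -122, 152, 160, 223, 167, -176, 148, 226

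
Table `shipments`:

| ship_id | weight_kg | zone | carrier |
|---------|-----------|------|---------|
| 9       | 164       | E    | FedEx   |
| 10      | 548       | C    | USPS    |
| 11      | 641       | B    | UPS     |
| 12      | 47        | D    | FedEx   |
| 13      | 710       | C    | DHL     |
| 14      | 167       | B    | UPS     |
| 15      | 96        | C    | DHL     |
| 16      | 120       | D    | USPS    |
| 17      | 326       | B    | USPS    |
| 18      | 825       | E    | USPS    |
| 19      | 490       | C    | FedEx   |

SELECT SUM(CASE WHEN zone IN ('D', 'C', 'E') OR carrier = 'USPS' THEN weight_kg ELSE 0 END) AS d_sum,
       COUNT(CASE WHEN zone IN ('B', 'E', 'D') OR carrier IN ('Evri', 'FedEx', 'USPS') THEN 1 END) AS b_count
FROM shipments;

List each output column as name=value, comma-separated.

[d_sum: zone IN ('D', 'C', 'E') OR carrier = 'USPS']
ship_id=9: ✓ → 164
ship_id=10: ✓ → 548
ship_id=11: ✗
ship_id=12: ✓ → 47
ship_id=13: ✓ → 710
ship_id=14: ✗
ship_id=15: ✓ → 96
ship_id=16: ✓ → 120
ship_id=17: ✓ → 326
ship_id=18: ✓ → 825
ship_id=19: ✓ → 490
d_sum = 164 + 548 + 47 + 710 + 96 + 120 + 326 + 825 + 490 = 3326
—
[b_count: zone IN ('B', 'E', 'D') OR carrier IN ('Evri', 'FedEx', 'USPS')]
ship_id=9: ✓ → 1
ship_id=10: ✓ → 1
ship_id=11: ✓ → 1
ship_id=12: ✓ → 1
ship_id=13: ✗
ship_id=14: ✓ → 1
ship_id=15: ✗
ship_id=16: ✓ → 1
ship_id=17: ✓ → 1
ship_id=18: ✓ → 1
ship_id=19: ✓ → 1
b_count = COUNT(1, 1, 1, 1, 1, 1, 1, 1, 1) = 9

d_sum=3326, b_count=9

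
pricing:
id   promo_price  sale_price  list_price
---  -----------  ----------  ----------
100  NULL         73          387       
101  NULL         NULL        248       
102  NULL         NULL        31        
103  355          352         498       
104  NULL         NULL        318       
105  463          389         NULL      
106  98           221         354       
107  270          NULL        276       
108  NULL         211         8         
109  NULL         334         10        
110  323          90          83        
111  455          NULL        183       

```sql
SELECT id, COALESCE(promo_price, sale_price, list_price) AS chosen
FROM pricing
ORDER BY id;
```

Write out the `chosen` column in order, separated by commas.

id=100: promo_price=NULL, sale_price=73 → 73
id=101: promo_price=NULL, sale_price=NULL, list_price=248 → 248
id=102: promo_price=NULL, sale_price=NULL, list_price=31 → 31
id=103: promo_price=355 → 355
id=104: promo_price=NULL, sale_price=NULL, list_price=318 → 318
id=105: promo_price=463 → 463
id=106: promo_price=98 → 98
id=107: promo_price=270 → 270
id=108: promo_price=NULL, sale_price=211 → 211
id=109: promo_price=NULL, sale_price=334 → 334
id=110: promo_price=323 → 323
id=111: promo_price=455 → 455

73, 248, 31, 355, 318, 463, 98, 270, 211, 334, 323, 455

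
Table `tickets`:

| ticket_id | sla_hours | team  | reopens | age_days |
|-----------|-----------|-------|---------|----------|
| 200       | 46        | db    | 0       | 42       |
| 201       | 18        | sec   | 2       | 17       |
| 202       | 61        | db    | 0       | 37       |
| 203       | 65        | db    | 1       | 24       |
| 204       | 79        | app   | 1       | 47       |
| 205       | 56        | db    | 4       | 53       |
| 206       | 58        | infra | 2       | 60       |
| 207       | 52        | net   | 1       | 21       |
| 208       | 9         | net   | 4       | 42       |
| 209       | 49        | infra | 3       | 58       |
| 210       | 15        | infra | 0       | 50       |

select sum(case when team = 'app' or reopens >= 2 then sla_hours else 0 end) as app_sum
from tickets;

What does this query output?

269

ticket_id=200: ✗
ticket_id=201: ✓ → 18
ticket_id=202: ✗
ticket_id=203: ✗
ticket_id=204: ✓ → 79
ticket_id=205: ✓ → 56
ticket_id=206: ✓ → 58
ticket_id=207: ✗
ticket_id=208: ✓ → 9
ticket_id=209: ✓ → 49
ticket_id=210: ✗
app_sum = 18 + 79 + 56 + 58 + 9 + 49 = 269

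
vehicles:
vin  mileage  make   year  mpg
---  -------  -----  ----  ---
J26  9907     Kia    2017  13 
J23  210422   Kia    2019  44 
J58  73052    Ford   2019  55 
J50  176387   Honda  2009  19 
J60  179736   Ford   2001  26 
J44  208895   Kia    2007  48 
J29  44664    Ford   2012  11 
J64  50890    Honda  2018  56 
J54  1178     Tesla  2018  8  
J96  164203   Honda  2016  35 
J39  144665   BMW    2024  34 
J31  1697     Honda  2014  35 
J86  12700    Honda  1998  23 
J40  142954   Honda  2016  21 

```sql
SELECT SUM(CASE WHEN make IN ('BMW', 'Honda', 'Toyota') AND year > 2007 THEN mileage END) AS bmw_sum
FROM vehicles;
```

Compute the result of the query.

vin=J26: ✗
vin=J23: ✗
vin=J58: ✗
vin=J50: ✓ → 176387
vin=J60: ✗
vin=J44: ✗
vin=J29: ✗
vin=J64: ✓ → 50890
vin=J54: ✗
vin=J96: ✓ → 164203
vin=J39: ✓ → 144665
vin=J31: ✓ → 1697
vin=J86: ✗
vin=J40: ✓ → 142954
bmw_sum = 176387 + 50890 + 164203 + 144665 + 1697 + 142954 = 680796

680796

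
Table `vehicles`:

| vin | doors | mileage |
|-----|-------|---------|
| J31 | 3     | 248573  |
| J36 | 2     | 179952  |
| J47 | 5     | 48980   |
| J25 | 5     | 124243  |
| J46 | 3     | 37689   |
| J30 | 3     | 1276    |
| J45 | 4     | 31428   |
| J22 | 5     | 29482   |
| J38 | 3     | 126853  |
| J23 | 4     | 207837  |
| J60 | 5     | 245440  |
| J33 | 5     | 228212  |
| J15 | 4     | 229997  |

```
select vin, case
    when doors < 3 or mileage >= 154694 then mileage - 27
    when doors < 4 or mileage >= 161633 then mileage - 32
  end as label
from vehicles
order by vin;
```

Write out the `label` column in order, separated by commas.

vin=J15: doors < 3 or mileage >= 154694 → 229970
vin=J22: (no match → NULL) → NULL
vin=J23: doors < 3 or mileage >= 154694 → 207810
vin=J25: (no match → NULL) → NULL
vin=J30: doors < 4 or mileage >= 161633 → 1244
vin=J31: doors < 3 or mileage >= 154694 → 248546
vin=J33: doors < 3 or mileage >= 154694 → 228185
vin=J36: doors < 3 or mileage >= 154694 → 179925
vin=J38: doors < 4 or mileage >= 161633 → 126821
vin=J45: (no match → NULL) → NULL
vin=J46: doors < 4 or mileage >= 161633 → 37657
vin=J47: (no match → NULL) → NULL
vin=J60: doors < 3 or mileage >= 154694 → 245413

229970, NULL, 207810, NULL, 1244, 248546, 228185, 179925, 126821, NULL, 37657, NULL, 245413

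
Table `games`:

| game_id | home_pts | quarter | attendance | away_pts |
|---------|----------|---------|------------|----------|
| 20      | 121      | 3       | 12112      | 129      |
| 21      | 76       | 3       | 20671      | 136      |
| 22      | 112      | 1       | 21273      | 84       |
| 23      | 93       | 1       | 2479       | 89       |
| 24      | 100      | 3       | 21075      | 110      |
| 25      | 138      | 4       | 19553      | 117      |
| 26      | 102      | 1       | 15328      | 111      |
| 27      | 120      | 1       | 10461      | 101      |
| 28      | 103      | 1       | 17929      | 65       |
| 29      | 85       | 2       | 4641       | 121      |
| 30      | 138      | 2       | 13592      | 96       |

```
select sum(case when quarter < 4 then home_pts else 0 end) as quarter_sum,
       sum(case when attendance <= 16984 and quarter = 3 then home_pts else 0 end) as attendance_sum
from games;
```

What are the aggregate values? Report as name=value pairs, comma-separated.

quarter_sum=1050, attendance_sum=121

[quarter_sum: quarter < 4]
game_id=20: ✓ → 121
game_id=21: ✓ → 76
game_id=22: ✓ → 112
game_id=23: ✓ → 93
game_id=24: ✓ → 100
game_id=25: ✗
game_id=26: ✓ → 102
game_id=27: ✓ → 120
game_id=28: ✓ → 103
game_id=29: ✓ → 85
game_id=30: ✓ → 138
quarter_sum = 121 + 76 + 112 + 93 + 100 + 102 + 120 + 103 + 85 + 138 = 1050
—
[attendance_sum: attendance <= 16984 and quarter = 3]
game_id=20: ✓ → 121
game_id=21: ✗
game_id=22: ✗
game_id=23: ✗
game_id=24: ✗
game_id=25: ✗
game_id=26: ✗
game_id=27: ✗
game_id=28: ✗
game_id=29: ✗
game_id=30: ✗
attendance_sum = 121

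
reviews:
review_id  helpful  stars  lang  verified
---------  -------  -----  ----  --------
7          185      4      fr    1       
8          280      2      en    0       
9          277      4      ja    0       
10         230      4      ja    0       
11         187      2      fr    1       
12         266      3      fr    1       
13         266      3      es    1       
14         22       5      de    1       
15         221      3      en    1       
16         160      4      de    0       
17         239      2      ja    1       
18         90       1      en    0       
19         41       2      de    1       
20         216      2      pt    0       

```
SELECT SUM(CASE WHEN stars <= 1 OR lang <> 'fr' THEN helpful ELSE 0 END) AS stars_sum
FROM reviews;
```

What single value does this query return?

2042

review_id=7: ✗
review_id=8: ✓ → 280
review_id=9: ✓ → 277
review_id=10: ✓ → 230
review_id=11: ✗
review_id=12: ✗
review_id=13: ✓ → 266
review_id=14: ✓ → 22
review_id=15: ✓ → 221
review_id=16: ✓ → 160
review_id=17: ✓ → 239
review_id=18: ✓ → 90
review_id=19: ✓ → 41
review_id=20: ✓ → 216
stars_sum = 280 + 277 + 230 + 266 + 22 + 221 + 160 + 239 + 90 + 41 + 216 = 2042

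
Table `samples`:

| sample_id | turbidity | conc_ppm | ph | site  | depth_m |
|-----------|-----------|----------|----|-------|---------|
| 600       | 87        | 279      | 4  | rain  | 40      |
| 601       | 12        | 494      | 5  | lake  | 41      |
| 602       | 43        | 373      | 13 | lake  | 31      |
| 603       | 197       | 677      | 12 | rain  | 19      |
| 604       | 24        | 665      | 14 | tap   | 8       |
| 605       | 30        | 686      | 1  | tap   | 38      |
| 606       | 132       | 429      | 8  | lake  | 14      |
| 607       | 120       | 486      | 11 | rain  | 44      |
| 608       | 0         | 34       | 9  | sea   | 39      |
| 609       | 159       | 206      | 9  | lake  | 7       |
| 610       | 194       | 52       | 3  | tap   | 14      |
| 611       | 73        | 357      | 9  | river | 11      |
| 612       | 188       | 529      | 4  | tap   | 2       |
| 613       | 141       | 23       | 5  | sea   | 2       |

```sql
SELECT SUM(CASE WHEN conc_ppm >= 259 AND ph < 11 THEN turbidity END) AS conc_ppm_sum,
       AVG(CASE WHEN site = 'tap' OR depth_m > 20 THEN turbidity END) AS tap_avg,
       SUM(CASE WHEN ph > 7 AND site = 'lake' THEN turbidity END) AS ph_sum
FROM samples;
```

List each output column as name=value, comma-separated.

[conc_ppm_sum: conc_ppm >= 259 AND ph < 11]
sample_id=600: ✓ → 87
sample_id=601: ✓ → 12
sample_id=602: ✗
sample_id=603: ✗
sample_id=604: ✗
sample_id=605: ✓ → 30
sample_id=606: ✓ → 132
sample_id=607: ✗
sample_id=608: ✗
sample_id=609: ✗
sample_id=610: ✗
sample_id=611: ✓ → 73
sample_id=612: ✓ → 188
sample_id=613: ✗
conc_ppm_sum = 87 + 12 + 30 + 132 + 73 + 188 = 522
—
[tap_avg: site = 'tap' OR depth_m > 20]
sample_id=600: ✓ → 87
sample_id=601: ✓ → 12
sample_id=602: ✓ → 43
sample_id=603: ✗
sample_id=604: ✓ → 24
sample_id=605: ✓ → 30
sample_id=606: ✗
sample_id=607: ✓ → 120
sample_id=608: ✓ → 0
sample_id=609: ✗
sample_id=610: ✓ → 194
sample_id=611: ✗
sample_id=612: ✓ → 188
sample_id=613: ✗
tap_avg = (87 + 12 + 43 + 24 + 30 + 120 + 0 + 194 + 188) / 9 = 77.5555555556
—
[ph_sum: ph > 7 AND site = 'lake']
sample_id=600: ✗
sample_id=601: ✗
sample_id=602: ✓ → 43
sample_id=603: ✗
sample_id=604: ✗
sample_id=605: ✗
sample_id=606: ✓ → 132
sample_id=607: ✗
sample_id=608: ✗
sample_id=609: ✓ → 159
sample_id=610: ✗
sample_id=611: ✗
sample_id=612: ✗
sample_id=613: ✗
ph_sum = 43 + 132 + 159 = 334

conc_ppm_sum=522, tap_avg=77.5555555556, ph_sum=334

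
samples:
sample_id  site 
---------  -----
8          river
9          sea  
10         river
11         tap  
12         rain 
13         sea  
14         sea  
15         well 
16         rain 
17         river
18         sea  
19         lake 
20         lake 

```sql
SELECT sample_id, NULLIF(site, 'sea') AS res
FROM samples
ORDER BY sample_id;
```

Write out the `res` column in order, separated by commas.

sample_id=8: site=river vs sea: differ → river
sample_id=9: site=sea vs sea: equal → NULL
sample_id=10: site=river vs sea: differ → river
sample_id=11: site=tap vs sea: differ → tap
sample_id=12: site=rain vs sea: differ → rain
sample_id=13: site=sea vs sea: equal → NULL
sample_id=14: site=sea vs sea: equal → NULL
sample_id=15: site=well vs sea: differ → well
sample_id=16: site=rain vs sea: differ → rain
sample_id=17: site=river vs sea: differ → river
sample_id=18: site=sea vs sea: equal → NULL
sample_id=19: site=lake vs sea: differ → lake
sample_id=20: site=lake vs sea: differ → lake

river, NULL, river, tap, rain, NULL, NULL, well, rain, river, NULL, lake, lake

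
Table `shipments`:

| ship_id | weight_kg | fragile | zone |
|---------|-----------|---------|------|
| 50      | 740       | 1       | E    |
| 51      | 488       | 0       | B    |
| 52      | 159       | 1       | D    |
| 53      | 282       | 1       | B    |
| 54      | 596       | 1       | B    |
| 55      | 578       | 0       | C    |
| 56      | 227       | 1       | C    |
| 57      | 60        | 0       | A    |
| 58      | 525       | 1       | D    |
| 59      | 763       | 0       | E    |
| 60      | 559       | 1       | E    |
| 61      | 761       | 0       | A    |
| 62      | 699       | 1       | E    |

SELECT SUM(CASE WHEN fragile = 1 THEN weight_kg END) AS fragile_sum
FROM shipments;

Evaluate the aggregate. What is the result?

ship_id=50: ✓ → 740
ship_id=51: ✗
ship_id=52: ✓ → 159
ship_id=53: ✓ → 282
ship_id=54: ✓ → 596
ship_id=55: ✗
ship_id=56: ✓ → 227
ship_id=57: ✗
ship_id=58: ✓ → 525
ship_id=59: ✗
ship_id=60: ✓ → 559
ship_id=61: ✗
ship_id=62: ✓ → 699
fragile_sum = 740 + 159 + 282 + 596 + 227 + 525 + 559 + 699 = 3787

3787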